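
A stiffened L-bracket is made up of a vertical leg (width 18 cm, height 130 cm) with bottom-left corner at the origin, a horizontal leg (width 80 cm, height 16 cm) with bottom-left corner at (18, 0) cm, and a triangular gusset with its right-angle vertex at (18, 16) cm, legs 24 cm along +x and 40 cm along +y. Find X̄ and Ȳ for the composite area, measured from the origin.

X̄ = 26.29 cm, Ȳ = 43.03 cm

vertical leg: A = 18 × 130 = 2340.00, centroid at (9.00, 65.00).
horizontal leg: A = 80 × 16 = 1280.00, centroid at (58.00, 8.00).
gusset: A = ½·24·40 = 480.00, centroid at (26.00, 29.33).
ΣA = 4100.00 cm², ΣAX̄ = 107780.00 cm³, ΣAȲ = 176420.00 cm³.
X̄ = 107780.00/4100.00 = 26.29 cm; Ȳ = 176420.00/4100.00 = 43.03 cm.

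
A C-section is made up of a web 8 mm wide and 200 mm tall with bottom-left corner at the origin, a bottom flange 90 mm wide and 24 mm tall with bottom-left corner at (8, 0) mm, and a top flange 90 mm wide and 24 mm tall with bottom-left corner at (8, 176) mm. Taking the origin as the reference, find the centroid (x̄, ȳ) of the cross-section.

x̄ = 39.76 mm, ȳ = 100.00 mm

web: A = 8 × 200 = 1600.00, centroid at (4.00, 100.00).
bottom flange: A = 90 × 24 = 2160.00, centroid at (53.00, 12.00).
top flange: A = 90 × 24 = 2160.00, centroid at (53.00, 188.00).
ΣA = 5920.00 mm²
ΣAx̄ = (1600.00)(4.00) + (2160.00)(53.00) + (2160.00)(53.00) = 235360.00 mm³
ΣAȳ = (1600.00)(100.00) + (2160.00)(12.00) + (2160.00)(188.00) = 592000.00 mm³
x̄ = 235360.00 / 5920.00 = 39.76 mm
ȳ = 592000.00 / 5920.00 = 100.00 mm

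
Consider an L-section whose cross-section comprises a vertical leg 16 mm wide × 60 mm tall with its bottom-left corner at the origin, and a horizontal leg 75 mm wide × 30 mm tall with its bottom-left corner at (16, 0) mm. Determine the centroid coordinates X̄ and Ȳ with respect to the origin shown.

vertical leg: A = 16 × 60 = 960.00, centroid at (8.00, 30.00).
horizontal leg: A = 75 × 30 = 2250.00, centroid at (53.50, 15.00).
ΣA = 3210.00 mm²
ΣAX̄ = (960.00)(8.00) + (2250.00)(53.50) = 128055.00 mm³
ΣAȲ = (960.00)(30.00) + (2250.00)(15.00) = 62550.00 mm³
X̄ = 128055.00 / 3210.00 = 39.89 mm
Ȳ = 62550.00 / 3210.00 = 19.49 mm

X̄ = 39.89 mm, Ȳ = 19.49 mm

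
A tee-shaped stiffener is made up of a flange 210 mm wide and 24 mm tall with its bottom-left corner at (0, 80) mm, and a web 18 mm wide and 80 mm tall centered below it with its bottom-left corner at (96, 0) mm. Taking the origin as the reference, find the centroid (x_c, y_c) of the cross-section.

x_c = 105.00 mm, y_c = 80.44 mm

Part | A | x̄ᵢ | ȳᵢ | A·x̄ᵢ | A·ȳᵢ
web | 1440.00 | 105.00 | 40.00 | 151200.00 | 57600.00
flange | 5040.00 | 105.00 | 92.00 | 529200.00 | 463680.00
Σ | 6480.00 |  |  | 680400.00 | 521280.00
x_c = 680400.00 / 6480.00 = 105.00 mm
y_c = 521280.00 / 6480.00 = 80.44 mm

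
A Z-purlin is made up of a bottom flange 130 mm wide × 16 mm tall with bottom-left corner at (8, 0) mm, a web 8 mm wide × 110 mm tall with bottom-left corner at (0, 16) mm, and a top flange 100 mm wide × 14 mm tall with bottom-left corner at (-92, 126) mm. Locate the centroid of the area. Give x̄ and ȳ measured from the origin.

x̄ = 22.15 mm, ȳ = 60.85 mm

Part | A | x̄ᵢ | ȳᵢ | A·x̄ᵢ | A·ȳᵢ
bottom flange | 2080.00 | 73.00 | 8.00 | 151840.00 | 16640.00
web | 880.00 | 4.00 | 71.00 | 3520.00 | 62480.00
top flange | 1400.00 | -42.00 | 133.00 | -58800.00 | 186200.00
Σ | 4360.00 |  |  | 96560.00 | 265320.00
x̄ = 96560.00 / 4360.00 = 22.15 mm
ȳ = 265320.00 / 4360.00 = 60.85 mm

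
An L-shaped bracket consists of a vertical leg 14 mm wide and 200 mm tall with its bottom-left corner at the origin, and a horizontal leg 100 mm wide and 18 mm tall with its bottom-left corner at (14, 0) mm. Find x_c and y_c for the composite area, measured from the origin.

vertical leg: A = 14 × 200 = 2800.00, centroid at (7.00, 100.00).
horizontal leg: A = 100 × 18 = 1800.00, centroid at (64.00, 9.00).
ΣA = 4600.00 mm²
ΣAx_c = (2800.00)(7.00) + (1800.00)(64.00) = 134800.00 mm³
ΣAy_c = (2800.00)(100.00) + (1800.00)(9.00) = 296200.00 mm³
x_c = 134800.00 / 4600.00 = 29.30 mm
y_c = 296200.00 / 4600.00 = 64.39 mm

x_c = 29.30 mm, y_c = 64.39 mm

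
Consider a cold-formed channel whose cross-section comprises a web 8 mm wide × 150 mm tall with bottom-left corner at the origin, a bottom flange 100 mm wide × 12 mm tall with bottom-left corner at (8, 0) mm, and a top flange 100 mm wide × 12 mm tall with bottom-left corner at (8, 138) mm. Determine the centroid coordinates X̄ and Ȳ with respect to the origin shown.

X̄ = 40.00 mm, Ȳ = 75.00 mm

web: A = 8 × 150 = 1200.00, centroid at (4.00, 75.00).
bottom flange: A = 100 × 12 = 1200.00, centroid at (58.00, 6.00).
top flange: A = 100 × 12 = 1200.00, centroid at (58.00, 144.00).
ΣA = 3600.00 mm², ΣAX̄ = 144000.00 mm³, ΣAȲ = 270000.00 mm³.
X̄ = 144000.00/3600.00 = 40.00 mm; Ȳ = 270000.00/3600.00 = 75.00 mm.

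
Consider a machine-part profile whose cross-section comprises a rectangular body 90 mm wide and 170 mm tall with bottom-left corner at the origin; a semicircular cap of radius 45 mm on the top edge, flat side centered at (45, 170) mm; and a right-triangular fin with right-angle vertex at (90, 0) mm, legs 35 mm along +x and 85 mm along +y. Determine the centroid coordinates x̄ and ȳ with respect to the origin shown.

Part | A | x̄ᵢ | ȳᵢ | A·x̄ᵢ | A·ȳᵢ
rectangular body | 15300.00 | 45.00 | 85.00 | 688500.00 | 1300500.00
semicircular top | 3180.86 | 45.00 | 189.10 | 143138.82 | 601496.64
triangular fin | 1487.50 | 101.67 | 28.33 | 151229.17 | 42145.83
Σ | 19968.36 |  |  | 982867.98 | 1944142.47
x̄ = 982867.98 / 19968.36 = 49.22 mm
ȳ = 1944142.47 / 19968.36 = 97.36 mm

x̄ = 49.22 mm, ȳ = 97.36 mm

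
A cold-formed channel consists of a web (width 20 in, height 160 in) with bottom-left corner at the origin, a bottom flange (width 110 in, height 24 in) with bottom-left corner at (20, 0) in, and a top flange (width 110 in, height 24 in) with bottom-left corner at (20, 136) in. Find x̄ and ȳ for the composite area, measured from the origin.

x̄ = 50.47 in, ȳ = 80.00 in

web: A = 20 × 160 = 3200.00, centroid at (10.00, 80.00).
bottom flange: A = 110 × 24 = 2640.00, centroid at (75.00, 12.00).
top flange: A = 110 × 24 = 2640.00, centroid at (75.00, 148.00).
ΣA = 8480.00 in²
ΣAx̄ = (3200.00)(10.00) + (2640.00)(75.00) + (2640.00)(75.00) = 428000.00 in³
ΣAȳ = (3200.00)(80.00) + (2640.00)(12.00) + (2640.00)(148.00) = 678400.00 in³
x̄ = 428000.00 / 8480.00 = 50.47 in
ȳ = 678400.00 / 8480.00 = 80.00 in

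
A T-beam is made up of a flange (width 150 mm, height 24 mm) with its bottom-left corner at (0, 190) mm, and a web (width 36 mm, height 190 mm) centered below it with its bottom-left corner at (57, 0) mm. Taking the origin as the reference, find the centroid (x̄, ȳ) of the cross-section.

web: A = 36 × 190 = 6840.00, centroid at (75.00, 95.00).
flange: A = 150 × 24 = 3600.00, centroid at (75.00, 202.00).
ΣA = 10440.00 mm²
ΣAx̄ = (6840.00)(75.00) + (3600.00)(75.00) = 783000.00 mm³
ΣAȳ = (6840.00)(95.00) + (3600.00)(202.00) = 1377000.00 mm³
x̄ = 783000.00 / 10440.00 = 75.00 mm
ȳ = 1377000.00 / 10440.00 = 131.90 mm

x̄ = 75.00 mm, ȳ = 131.90 mm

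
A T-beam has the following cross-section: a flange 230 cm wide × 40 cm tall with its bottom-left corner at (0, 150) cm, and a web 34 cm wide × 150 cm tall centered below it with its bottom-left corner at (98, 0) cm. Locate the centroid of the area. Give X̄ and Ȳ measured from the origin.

web: A = 34 × 150 = 5100.00, centroid at (115.00, 75.00).
flange: A = 230 × 40 = 9200.00, centroid at (115.00, 170.00).
ΣA = 14300.00 cm²
ΣAX̄ = (5100.00)(115.00) + (9200.00)(115.00) = 1644500.00 cm³
ΣAȲ = (5100.00)(75.00) + (9200.00)(170.00) = 1946500.00 cm³
X̄ = 1644500.00 / 14300.00 = 115.00 cm
Ȳ = 1946500.00 / 14300.00 = 136.12 cm

X̄ = 115.00 cm, Ȳ = 136.12 cm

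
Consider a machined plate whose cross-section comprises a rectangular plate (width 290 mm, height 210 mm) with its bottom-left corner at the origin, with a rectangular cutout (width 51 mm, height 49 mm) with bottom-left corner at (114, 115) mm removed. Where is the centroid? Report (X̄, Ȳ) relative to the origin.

Part | A | x̄ᵢ | ȳᵢ | A·x̄ᵢ | A·ȳᵢ
plate | 60900.00 | 145.00 | 105.00 | 8830500.00 | 6394500.00
hole | -2499.00 | 139.50 | 139.50 | -348610.50 | -348610.50
Σ | 58401.00 |  |  | 8481889.50 | 6045889.50
X̄ = 8481889.50 / 58401.00 = 145.24 mm
Ȳ = 6045889.50 / 58401.00 = 103.52 mm

X̄ = 145.24 mm, Ȳ = 103.52 mm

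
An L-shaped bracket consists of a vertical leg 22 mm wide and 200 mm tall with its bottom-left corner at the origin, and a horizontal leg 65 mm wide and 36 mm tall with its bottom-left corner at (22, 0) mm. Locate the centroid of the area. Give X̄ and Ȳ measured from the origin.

vertical leg: A = 22 × 200 = 4400.00, centroid at (11.00, 100.00).
horizontal leg: A = 65 × 36 = 2340.00, centroid at (54.50, 18.00).
ΣA = 6740.00 mm², ΣAX̄ = 175930.00 mm³, ΣAȲ = 482120.00 mm³.
X̄ = 175930.00/6740.00 = 26.10 mm; Ȳ = 482120.00/6740.00 = 71.53 mm.

X̄ = 26.10 mm, Ȳ = 71.53 mm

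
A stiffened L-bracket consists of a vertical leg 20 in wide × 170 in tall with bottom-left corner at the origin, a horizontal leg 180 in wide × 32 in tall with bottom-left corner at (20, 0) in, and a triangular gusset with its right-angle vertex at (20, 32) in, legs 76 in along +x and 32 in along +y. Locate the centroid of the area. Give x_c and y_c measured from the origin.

vertical leg: A = 20 × 170 = 3400.00, centroid at (10.00, 85.00).
horizontal leg: A = 180 × 32 = 5760.00, centroid at (110.00, 16.00).
gusset: A = ½·76·32 = 1216.00, centroid at (45.33, 42.67).
ΣA = 10376.00 in², ΣAx_c = 722725.33 in³, ΣAy_c = 433042.67 in³.
x_c = 722725.33/10376.00 = 69.65 in; y_c = 433042.67/10376.00 = 41.74 in.

x_c = 69.65 in, y_c = 41.74 in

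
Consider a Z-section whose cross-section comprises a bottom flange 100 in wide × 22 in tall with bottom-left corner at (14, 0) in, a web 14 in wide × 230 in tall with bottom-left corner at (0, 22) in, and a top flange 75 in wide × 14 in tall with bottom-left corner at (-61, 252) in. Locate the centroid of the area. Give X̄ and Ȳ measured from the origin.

Part | A | x̄ᵢ | ȳᵢ | A·x̄ᵢ | A·ȳᵢ
bottom flange | 2200.00 | 64.00 | 11.00 | 140800.00 | 24200.00
web | 3220.00 | 7.00 | 137.00 | 22540.00 | 441140.00
top flange | 1050.00 | -23.50 | 259.00 | -24675.00 | 271950.00
Σ | 6470.00 |  |  | 138665.00 | 737290.00
X̄ = 138665.00 / 6470.00 = 21.43 in
Ȳ = 737290.00 / 6470.00 = 113.96 in

X̄ = 21.43 in, Ȳ = 113.96 in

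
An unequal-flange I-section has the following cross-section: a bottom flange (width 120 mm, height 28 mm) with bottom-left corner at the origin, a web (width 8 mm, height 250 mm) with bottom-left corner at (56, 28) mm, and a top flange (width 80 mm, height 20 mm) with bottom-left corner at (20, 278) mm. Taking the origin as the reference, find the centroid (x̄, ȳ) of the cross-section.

bottom flange: A = 120 × 28 = 3360.00, centroid at (60.00, 14.00).
web: A = 8 × 250 = 2000.00, centroid at (60.00, 153.00).
top flange: A = 80 × 20 = 1600.00, centroid at (60.00, 288.00).
ΣA = 6960.00 mm²
ΣAx̄ = (3360.00)(60.00) + (2000.00)(60.00) + (1600.00)(60.00) = 417600.00 mm³
ΣAȳ = (3360.00)(14.00) + (2000.00)(153.00) + (1600.00)(288.00) = 813840.00 mm³
x̄ = 417600.00 / 6960.00 = 60.00 mm
ȳ = 813840.00 / 6960.00 = 116.93 mm

x̄ = 60.00 mm, ȳ = 116.93 mm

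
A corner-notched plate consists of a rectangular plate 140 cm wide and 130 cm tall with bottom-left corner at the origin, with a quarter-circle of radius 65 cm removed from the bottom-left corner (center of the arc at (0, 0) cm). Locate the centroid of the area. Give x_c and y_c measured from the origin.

plate: A = 140 × 130 = 18200.00, centroid at (70.00, 65.00).
removed quarter-circle: A = −¼π·65² = -3318.31, centroid at (27.59, 27.59).
ΣA = 14881.69 cm², ΣAx_c = 1182458.33 cm³, ΣAy_c = 1091458.33 cm³.
x_c = 1182458.33/14881.69 = 79.46 cm; y_c = 1091458.33/14881.69 = 73.34 cm.

x_c = 79.46 cm, y_c = 73.34 cm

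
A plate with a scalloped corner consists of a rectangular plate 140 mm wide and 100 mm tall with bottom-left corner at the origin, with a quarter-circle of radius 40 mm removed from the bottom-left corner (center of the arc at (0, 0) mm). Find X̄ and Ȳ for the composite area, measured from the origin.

X̄ = 75.23 mm, Ȳ = 53.26 mm

Part | A | x̄ᵢ | ȳᵢ | A·x̄ᵢ | A·ȳᵢ
plate | 14000.00 | 70.00 | 50.00 | 980000.00 | 700000.00
removed quarter-circle | -1256.64 | 16.98 | 16.98 | -21333.33 | -21333.33
Σ | 12743.36 |  |  | 958666.67 | 678666.67
X̄ = 958666.67 / 12743.36 = 75.23 mm
Ȳ = 678666.67 / 12743.36 = 53.26 mm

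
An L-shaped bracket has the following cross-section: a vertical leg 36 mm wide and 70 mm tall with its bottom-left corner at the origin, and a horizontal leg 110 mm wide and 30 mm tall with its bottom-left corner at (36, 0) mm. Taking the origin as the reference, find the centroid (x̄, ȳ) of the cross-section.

x̄ = 59.39 mm, ȳ = 23.66 mm

vertical leg: A = 36 × 70 = 2520.00, centroid at (18.00, 35.00).
horizontal leg: A = 110 × 30 = 3300.00, centroid at (91.00, 15.00).
ΣA = 5820.00 mm²
ΣAx̄ = (2520.00)(18.00) + (3300.00)(91.00) = 345660.00 mm³
ΣAȳ = (2520.00)(35.00) + (3300.00)(15.00) = 137700.00 mm³
x̄ = 345660.00 / 5820.00 = 59.39 mm
ȳ = 137700.00 / 5820.00 = 23.66 mm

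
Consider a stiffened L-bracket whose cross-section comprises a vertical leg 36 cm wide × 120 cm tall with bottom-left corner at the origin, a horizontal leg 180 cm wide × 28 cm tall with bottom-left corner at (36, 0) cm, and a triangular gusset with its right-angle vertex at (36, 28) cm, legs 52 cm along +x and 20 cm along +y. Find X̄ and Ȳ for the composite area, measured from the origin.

Part | A | x̄ᵢ | ȳᵢ | A·x̄ᵢ | A·ȳᵢ
vertical leg | 4320.00 | 18.00 | 60.00 | 77760.00 | 259200.00
horizontal leg | 5040.00 | 126.00 | 14.00 | 635040.00 | 70560.00
gusset | 520.00 | 53.33 | 34.67 | 27733.33 | 18026.67
Σ | 9880.00 |  |  | 740533.33 | 347786.67
X̄ = 740533.33 / 9880.00 = 74.95 cm
Ȳ = 347786.67 / 9880.00 = 35.20 cm

X̄ = 74.95 cm, Ȳ = 35.20 cm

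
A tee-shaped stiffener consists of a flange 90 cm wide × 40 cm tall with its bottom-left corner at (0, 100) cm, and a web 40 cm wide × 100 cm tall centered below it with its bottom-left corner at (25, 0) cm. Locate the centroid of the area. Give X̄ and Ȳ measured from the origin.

web: A = 40 × 100 = 4000.00, centroid at (45.00, 50.00).
flange: A = 90 × 40 = 3600.00, centroid at (45.00, 120.00).
ΣA = 7600.00 cm², ΣAX̄ = 342000.00 cm³, ΣAȲ = 632000.00 cm³.
X̄ = 342000.00/7600.00 = 45.00 cm; Ȳ = 632000.00/7600.00 = 83.16 cm.

X̄ = 45.00 cm, Ȳ = 83.16 cm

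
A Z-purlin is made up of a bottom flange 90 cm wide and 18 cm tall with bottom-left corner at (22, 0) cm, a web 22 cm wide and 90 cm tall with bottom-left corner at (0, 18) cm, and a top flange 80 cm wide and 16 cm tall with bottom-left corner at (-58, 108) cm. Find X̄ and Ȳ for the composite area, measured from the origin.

X̄ = 21.98 cm, Ȳ = 58.98 cm

bottom flange: A = 90 × 18 = 1620.00, centroid at (67.00, 9.00).
web: A = 22 × 90 = 1980.00, centroid at (11.00, 63.00).
top flange: A = 80 × 16 = 1280.00, centroid at (-18.00, 116.00).
ΣA = 4880.00 cm², ΣAX̄ = 107280.00 cm³, ΣAȲ = 287800.00 cm³.
X̄ = 107280.00/4880.00 = 21.98 cm; Ȳ = 287800.00/4880.00 = 58.98 cm.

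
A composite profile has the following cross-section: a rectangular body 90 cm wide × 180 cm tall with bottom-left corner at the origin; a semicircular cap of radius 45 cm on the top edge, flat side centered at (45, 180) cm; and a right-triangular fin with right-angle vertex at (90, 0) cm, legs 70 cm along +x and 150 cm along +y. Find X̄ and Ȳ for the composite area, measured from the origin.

rectangular body: A = 90 × 180 = 16200.00, centroid at (45.00, 90.00).
semicircular top: A = ½π·45² = 3180.86, centroid at (45.00, 199.10).
triangular fin: A = ½·70·150 = 5250.00, centroid at (113.33, 50.00).
ΣA = 24630.86 cm²
ΣAX̄ = (16200.00)(45.00) + (3180.86)(45.00) + (5250.00)(113.33) = 1467138.82 cm³
ΣAȲ = (16200.00)(90.00) + (3180.86)(199.10) + (5250.00)(50.00) = 2353805.26 cm³
X̄ = 1467138.82 / 24630.86 = 59.57 cm
Ȳ = 2353805.26 / 24630.86 = 95.56 cm

X̄ = 59.57 cm, Ȳ = 95.56 cm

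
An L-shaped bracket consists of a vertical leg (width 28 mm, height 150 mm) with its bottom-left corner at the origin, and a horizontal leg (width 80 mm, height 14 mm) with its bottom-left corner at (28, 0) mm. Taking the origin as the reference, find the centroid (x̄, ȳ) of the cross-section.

x̄ = 25.37 mm, ȳ = 60.68 mm

Part | A | x̄ᵢ | ȳᵢ | A·x̄ᵢ | A·ȳᵢ
vertical leg | 4200.00 | 14.00 | 75.00 | 58800.00 | 315000.00
horizontal leg | 1120.00 | 68.00 | 7.00 | 76160.00 | 7840.00
Σ | 5320.00 |  |  | 134960.00 | 322840.00
x̄ = 134960.00 / 5320.00 = 25.37 mm
ȳ = 322840.00 / 5320.00 = 60.68 mm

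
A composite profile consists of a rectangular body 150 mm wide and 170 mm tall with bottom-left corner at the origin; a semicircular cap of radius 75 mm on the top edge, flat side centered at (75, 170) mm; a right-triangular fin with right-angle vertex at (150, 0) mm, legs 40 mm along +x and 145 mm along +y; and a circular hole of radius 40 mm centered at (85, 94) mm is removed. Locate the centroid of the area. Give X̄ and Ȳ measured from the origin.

X̄ = 81.39 mm, Ȳ = 112.34 mm

rectangular body: A = 150 × 170 = 25500.00, centroid at (75.00, 85.00).
semicircular top: A = ½π·75² = 8835.73, centroid at (75.00, 201.83).
triangular fin: A = ½·40·145 = 2900.00, centroid at (163.33, 48.33).
hole: A = −π·40² = -5026.55, centroid at (85.00, 94.00).
ΣA = 32209.18 mm², ΣAX̄ = 2621589.77 mm³, ΣAȲ = 3618495.12 mm³.
X̄ = 2621589.77/32209.18 = 81.39 mm; Ȳ = 3618495.12/32209.18 = 112.34 mm.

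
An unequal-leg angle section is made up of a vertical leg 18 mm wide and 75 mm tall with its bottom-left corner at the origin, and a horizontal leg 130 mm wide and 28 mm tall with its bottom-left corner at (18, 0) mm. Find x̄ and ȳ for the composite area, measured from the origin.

x̄ = 62.98 mm, ȳ = 20.36 mm

vertical leg: A = 18 × 75 = 1350.00, centroid at (9.00, 37.50).
horizontal leg: A = 130 × 28 = 3640.00, centroid at (83.00, 14.00).
ΣA = 4990.00 mm², ΣAx̄ = 314270.00 mm³, ΣAȳ = 101585.00 mm³.
x̄ = 314270.00/4990.00 = 62.98 mm; ȳ = 101585.00/4990.00 = 20.36 mm.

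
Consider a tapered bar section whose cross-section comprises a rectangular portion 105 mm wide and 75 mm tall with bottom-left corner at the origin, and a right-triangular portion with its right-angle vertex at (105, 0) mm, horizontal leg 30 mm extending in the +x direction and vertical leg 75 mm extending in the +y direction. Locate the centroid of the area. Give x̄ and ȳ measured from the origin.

x̄ = 60.31 mm, ȳ = 35.94 mm

rectangular portion: A = 105 × 75 = 7875.00, centroid at (52.50, 37.50).
triangular portion: A = ½·30·75 = 1125.00, centroid at (115.00, 25.00).
ΣA = 9000.00 mm²
ΣAx̄ = (7875.00)(52.50) + (1125.00)(115.00) = 542812.50 mm³
ΣAȳ = (7875.00)(37.50) + (1125.00)(25.00) = 323437.50 mm³
x̄ = 542812.50 / 9000.00 = 60.31 mm
ȳ = 323437.50 / 9000.00 = 35.94 mm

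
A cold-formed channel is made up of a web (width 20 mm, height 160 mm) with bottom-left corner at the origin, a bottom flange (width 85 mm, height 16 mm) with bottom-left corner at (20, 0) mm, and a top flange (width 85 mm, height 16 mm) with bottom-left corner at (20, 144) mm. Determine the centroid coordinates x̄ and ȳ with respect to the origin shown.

web: A = 20 × 160 = 3200.00, centroid at (10.00, 80.00).
bottom flange: A = 85 × 16 = 1360.00, centroid at (62.50, 8.00).
top flange: A = 85 × 16 = 1360.00, centroid at (62.50, 152.00).
ΣA = 5920.00 mm², ΣAx̄ = 202000.00 mm³, ΣAȳ = 473600.00 mm³.
x̄ = 202000.00/5920.00 = 34.12 mm; ȳ = 473600.00/5920.00 = 80.00 mm.

x̄ = 34.12 mm, ȳ = 80.00 mm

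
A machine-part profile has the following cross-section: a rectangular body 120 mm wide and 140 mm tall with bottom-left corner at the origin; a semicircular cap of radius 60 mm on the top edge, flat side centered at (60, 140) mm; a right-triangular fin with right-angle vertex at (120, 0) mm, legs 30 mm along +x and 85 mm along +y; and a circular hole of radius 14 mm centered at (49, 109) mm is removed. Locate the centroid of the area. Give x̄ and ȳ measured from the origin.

rectangular body: A = 120 × 140 = 16800.00, centroid at (60.00, 70.00).
semicircular top: A = ½π·60² = 5654.87, centroid at (60.00, 165.46).
triangular fin: A = ½·30·85 = 1275.00, centroid at (130.00, 28.33).
hole: A = −π·14² = -615.75, centroid at (49.00, 109.00).
ΣA = 23114.11 mm²
ΣAx̄ = (16800.00)(60.00) + (5654.87)(60.00) + (1275.00)(130.00) + (-615.75)(49.00) = 1482870.15 mm³
ΣAȳ = (16800.00)(70.00) + (5654.87)(165.46) + (1275.00)(28.33) + (-615.75)(109.00) = 2080689.36 mm³
x̄ = 1482870.15 / 23114.11 = 64.15 mm
ȳ = 2080689.36 / 23114.11 = 90.02 mm

x̄ = 64.15 mm, ȳ = 90.02 mm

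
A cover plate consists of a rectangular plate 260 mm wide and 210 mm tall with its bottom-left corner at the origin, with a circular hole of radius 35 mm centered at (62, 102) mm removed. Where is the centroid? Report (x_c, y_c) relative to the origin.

x_c = 135.16 mm, y_c = 105.23 mm

Part | A | x̄ᵢ | ȳᵢ | A·x̄ᵢ | A·ȳᵢ
plate | 54600.00 | 130.00 | 105.00 | 7098000.00 | 5733000.00
hole | -3848.45 | 62.00 | 102.00 | -238603.96 | -392542.00
Σ | 50751.55 |  |  | 6859396.04 | 5340458.00
x_c = 6859396.04 / 50751.55 = 135.16 mm
y_c = 5340458.00 / 50751.55 = 105.23 mm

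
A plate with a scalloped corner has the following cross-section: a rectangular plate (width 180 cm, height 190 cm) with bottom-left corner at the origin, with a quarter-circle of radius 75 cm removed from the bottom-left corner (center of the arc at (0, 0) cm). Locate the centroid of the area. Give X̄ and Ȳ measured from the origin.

plate: A = 180 × 190 = 34200.00, centroid at (90.00, 95.00).
removed quarter-circle: A = −¼π·75² = -4417.86, centroid at (31.83, 31.83).
ΣA = 29782.14 cm²
ΣAX̄ = (34200.00)(90.00) + (-4417.86)(31.83) = 2937375.00 cm³
ΣAȲ = (34200.00)(95.00) + (-4417.86)(31.83) = 3108375.00 cm³
X̄ = 2937375.00 / 29782.14 = 98.63 cm
Ȳ = 3108375.00 / 29782.14 = 104.37 cm

X̄ = 98.63 cm, Ȳ = 104.37 cm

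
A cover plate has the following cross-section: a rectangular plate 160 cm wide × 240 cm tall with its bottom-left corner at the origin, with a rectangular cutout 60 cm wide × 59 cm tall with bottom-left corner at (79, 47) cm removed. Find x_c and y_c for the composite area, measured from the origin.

Part | A | x̄ᵢ | ȳᵢ | A·x̄ᵢ | A·ȳᵢ
plate | 38400.00 | 80.00 | 120.00 | 3072000.00 | 4608000.00
hole | -3540.00 | 109.00 | 76.50 | -385860.00 | -270810.00
Σ | 34860.00 |  |  | 2686140.00 | 4337190.00
x_c = 2686140.00 / 34860.00 = 77.06 cm
y_c = 4337190.00 / 34860.00 = 124.42 cm

x_c = 77.06 cm, y_c = 124.42 cm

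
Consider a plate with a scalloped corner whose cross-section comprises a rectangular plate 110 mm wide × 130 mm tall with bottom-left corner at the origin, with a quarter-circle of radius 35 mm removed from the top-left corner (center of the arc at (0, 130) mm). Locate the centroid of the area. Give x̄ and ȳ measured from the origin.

x̄ = 57.90 mm, ȳ = 61.38 mm

plate: A = 110 × 130 = 14300.00, centroid at (55.00, 65.00).
removed quarter-circle: A = −¼π·35² = -962.11, centroid at (14.85, 115.15).
ΣA = 13337.89 mm², ΣAx̄ = 772208.33 mm³, ΣAȳ = 818717.01 mm³.
x̄ = 772208.33/13337.89 = 57.90 mm; ȳ = 818717.01/13337.89 = 61.38 mm.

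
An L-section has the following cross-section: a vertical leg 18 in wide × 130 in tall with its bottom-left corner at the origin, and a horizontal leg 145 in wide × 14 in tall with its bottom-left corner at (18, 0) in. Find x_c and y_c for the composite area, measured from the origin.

x_c = 46.86 in, y_c = 38.06 in

vertical leg: A = 18 × 130 = 2340.00, centroid at (9.00, 65.00).
horizontal leg: A = 145 × 14 = 2030.00, centroid at (90.50, 7.00).
ΣA = 4370.00 in², ΣAx_c = 204775.00 in³, ΣAy_c = 166310.00 in³.
x_c = 204775.00/4370.00 = 46.86 in; y_c = 166310.00/4370.00 = 38.06 in.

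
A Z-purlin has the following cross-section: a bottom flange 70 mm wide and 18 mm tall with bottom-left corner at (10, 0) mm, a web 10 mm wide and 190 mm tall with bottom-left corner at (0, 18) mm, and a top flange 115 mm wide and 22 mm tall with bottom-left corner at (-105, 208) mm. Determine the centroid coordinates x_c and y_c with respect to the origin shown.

x_c = -9.49 mm, y_c = 137.10 mm

bottom flange: A = 70 × 18 = 1260.00, centroid at (45.00, 9.00).
web: A = 10 × 190 = 1900.00, centroid at (5.00, 113.00).
top flange: A = 115 × 22 = 2530.00, centroid at (-47.50, 219.00).
ΣA = 5690.00 mm²
ΣAx_c = (1260.00)(45.00) + (1900.00)(5.00) + (2530.00)(-47.50) = -53975.00 mm³
ΣAy_c = (1260.00)(9.00) + (1900.00)(113.00) + (2530.00)(219.00) = 780110.00 mm³
x_c = -53975.00 / 5690.00 = -9.49 mm
y_c = 780110.00 / 5690.00 = 137.10 mm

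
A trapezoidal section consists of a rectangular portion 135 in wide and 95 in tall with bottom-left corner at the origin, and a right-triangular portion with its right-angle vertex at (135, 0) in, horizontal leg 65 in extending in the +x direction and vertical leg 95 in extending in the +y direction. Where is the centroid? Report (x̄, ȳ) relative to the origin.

rectangular portion: A = 135 × 95 = 12825.00, centroid at (67.50, 47.50).
triangular portion: A = ½·65·95 = 3087.50, centroid at (156.67, 31.67).
ΣA = 15912.50 in²
ΣAx̄ = (12825.00)(67.50) + (3087.50)(156.67) = 1349395.83 in³
ΣAȳ = (12825.00)(47.50) + (3087.50)(31.67) = 706958.33 in³
x̄ = 1349395.83 / 15912.50 = 84.80 in
ȳ = 706958.33 / 15912.50 = 44.43 in

x̄ = 84.80 in, ȳ = 44.43 in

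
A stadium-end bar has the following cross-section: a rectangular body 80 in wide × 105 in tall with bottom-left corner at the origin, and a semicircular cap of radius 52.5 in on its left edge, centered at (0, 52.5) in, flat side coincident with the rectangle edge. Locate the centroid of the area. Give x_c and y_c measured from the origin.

Part | A | x̄ᵢ | ȳᵢ | A·x̄ᵢ | A·ȳᵢ
rectangular body | 8400.00 | 40.00 | 52.50 | 336000.00 | 441000.00
semicircular end | 4329.51 | -22.28 | 52.50 | -96468.75 | 227299.14
Σ | 12729.51 |  |  | 239531.25 | 668299.14
x_c = 239531.25 / 12729.51 = 18.82 in
y_c = 668299.14 / 12729.51 = 52.50 in

x_c = 18.82 in, y_c = 52.50 in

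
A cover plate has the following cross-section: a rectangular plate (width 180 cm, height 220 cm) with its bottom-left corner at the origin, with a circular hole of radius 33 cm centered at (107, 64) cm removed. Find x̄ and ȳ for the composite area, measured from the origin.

x̄ = 88.39 cm, ȳ = 114.35 cm

Part | A | x̄ᵢ | ȳᵢ | A·x̄ᵢ | A·ȳᵢ
plate | 39600.00 | 90.00 | 110.00 | 3564000.00 | 4356000.00
hole | -3421.19 | 107.00 | 64.00 | -366067.80 | -218956.44
Σ | 36178.81 |  |  | 3197932.20 | 4137043.56
x̄ = 3197932.20 / 36178.81 = 88.39 cm
ȳ = 4137043.56 / 36178.81 = 114.35 cm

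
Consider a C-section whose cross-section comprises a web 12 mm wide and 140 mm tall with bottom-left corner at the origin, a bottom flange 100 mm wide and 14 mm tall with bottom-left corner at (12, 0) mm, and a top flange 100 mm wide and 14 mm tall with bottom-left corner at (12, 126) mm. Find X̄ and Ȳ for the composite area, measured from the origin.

Part | A | x̄ᵢ | ȳᵢ | A·x̄ᵢ | A·ȳᵢ
web | 1680.00 | 6.00 | 70.00 | 10080.00 | 117600.00
bottom flange | 1400.00 | 62.00 | 7.00 | 86800.00 | 9800.00
top flange | 1400.00 | 62.00 | 133.00 | 86800.00 | 186200.00
Σ | 4480.00 |  |  | 183680.00 | 313600.00
X̄ = 183680.00 / 4480.00 = 41.00 mm
Ȳ = 313600.00 / 4480.00 = 70.00 mm

X̄ = 41.00 mm, Ȳ = 70.00 mm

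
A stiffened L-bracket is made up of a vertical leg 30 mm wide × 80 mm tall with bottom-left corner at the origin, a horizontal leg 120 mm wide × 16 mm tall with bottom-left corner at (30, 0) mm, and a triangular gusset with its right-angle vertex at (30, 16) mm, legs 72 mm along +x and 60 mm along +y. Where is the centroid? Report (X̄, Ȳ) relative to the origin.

Part | A | x̄ᵢ | ȳᵢ | A·x̄ᵢ | A·ȳᵢ
vertical leg | 2400.00 | 15.00 | 40.00 | 36000.00 | 96000.00
horizontal leg | 1920.00 | 90.00 | 8.00 | 172800.00 | 15360.00
gusset | 2160.00 | 54.00 | 36.00 | 116640.00 | 77760.00
Σ | 6480.00 |  |  | 325440.00 | 189120.00
X̄ = 325440.00 / 6480.00 = 50.22 mm
Ȳ = 189120.00 / 6480.00 = 29.19 mm

X̄ = 50.22 mm, Ȳ = 29.19 mm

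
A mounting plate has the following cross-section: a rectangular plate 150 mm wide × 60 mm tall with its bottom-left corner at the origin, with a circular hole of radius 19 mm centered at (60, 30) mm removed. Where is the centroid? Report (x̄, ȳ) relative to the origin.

x̄ = 77.16 mm, ȳ = 30.00 mm

plate: A = 150 × 60 = 9000.00, centroid at (75.00, 30.00).
hole: A = −π·19² = -1134.11, centroid at (60.00, 30.00).
ΣA = 7865.89 mm²
ΣAx̄ = (9000.00)(75.00) + (-1134.11)(60.00) = 606953.10 mm³
ΣAȳ = (9000.00)(30.00) + (-1134.11)(30.00) = 235976.55 mm³
x̄ = 606953.10 / 7865.89 = 77.16 mm
ȳ = 235976.55 / 7865.89 = 30.00 mm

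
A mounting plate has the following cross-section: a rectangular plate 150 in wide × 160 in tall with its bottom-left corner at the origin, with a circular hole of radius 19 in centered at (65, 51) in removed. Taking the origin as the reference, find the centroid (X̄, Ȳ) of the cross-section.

X̄ = 75.50 in, Ȳ = 81.44 in

plate: A = 150 × 160 = 24000.00, centroid at (75.00, 80.00).
hole: A = −π·19² = -1134.11, centroid at (65.00, 51.00).
ΣA = 22865.89 in², ΣAX̄ = 1726282.53 in³, ΣAȲ = 1862160.14 in³.
X̄ = 1726282.53/22865.89 = 75.50 in; Ȳ = 1862160.14/22865.89 = 81.44 in.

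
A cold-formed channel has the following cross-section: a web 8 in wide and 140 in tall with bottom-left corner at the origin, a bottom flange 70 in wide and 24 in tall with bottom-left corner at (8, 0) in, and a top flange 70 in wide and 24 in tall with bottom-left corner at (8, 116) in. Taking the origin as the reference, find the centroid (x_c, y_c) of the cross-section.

x_c = 33.25 in, y_c = 70.00 in

Part | A | x̄ᵢ | ȳᵢ | A·x̄ᵢ | A·ȳᵢ
web | 1120.00 | 4.00 | 70.00 | 4480.00 | 78400.00
bottom flange | 1680.00 | 43.00 | 12.00 | 72240.00 | 20160.00
top flange | 1680.00 | 43.00 | 128.00 | 72240.00 | 215040.00
Σ | 4480.00 |  |  | 148960.00 | 313600.00
x_c = 148960.00 / 4480.00 = 33.25 in
y_c = 313600.00 / 4480.00 = 70.00 in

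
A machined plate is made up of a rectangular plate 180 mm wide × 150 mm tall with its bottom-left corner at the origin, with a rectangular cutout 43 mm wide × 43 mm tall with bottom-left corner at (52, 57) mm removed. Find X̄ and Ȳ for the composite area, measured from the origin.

Part | A | x̄ᵢ | ȳᵢ | A·x̄ᵢ | A·ȳᵢ
plate | 27000.00 | 90.00 | 75.00 | 2430000.00 | 2025000.00
hole | -1849.00 | 73.50 | 78.50 | -135901.50 | -145146.50
Σ | 25151.00 |  |  | 2294098.50 | 1879853.50
X̄ = 2294098.50 / 25151.00 = 91.21 mm
Ȳ = 1879853.50 / 25151.00 = 74.74 mm

X̄ = 91.21 mm, Ȳ = 74.74 mm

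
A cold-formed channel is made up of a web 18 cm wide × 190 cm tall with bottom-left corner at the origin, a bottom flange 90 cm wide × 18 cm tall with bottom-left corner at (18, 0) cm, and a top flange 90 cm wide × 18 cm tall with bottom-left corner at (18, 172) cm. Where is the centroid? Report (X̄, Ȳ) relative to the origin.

X̄ = 35.27 cm, Ȳ = 95.00 cm

web: A = 18 × 190 = 3420.00, centroid at (9.00, 95.00).
bottom flange: A = 90 × 18 = 1620.00, centroid at (63.00, 9.00).
top flange: A = 90 × 18 = 1620.00, centroid at (63.00, 181.00).
ΣA = 6660.00 cm²
ΣAX̄ = (3420.00)(9.00) + (1620.00)(63.00) + (1620.00)(63.00) = 234900.00 cm³
ΣAȲ = (3420.00)(95.00) + (1620.00)(9.00) + (1620.00)(181.00) = 632700.00 cm³
X̄ = 234900.00 / 6660.00 = 35.27 cm
Ȳ = 632700.00 / 6660.00 = 95.00 cm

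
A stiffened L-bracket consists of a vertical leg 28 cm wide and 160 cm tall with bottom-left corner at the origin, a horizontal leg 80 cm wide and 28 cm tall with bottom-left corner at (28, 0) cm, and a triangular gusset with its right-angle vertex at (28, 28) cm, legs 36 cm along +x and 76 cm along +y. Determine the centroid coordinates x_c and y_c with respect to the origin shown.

vertical leg: A = 28 × 160 = 4480.00, centroid at (14.00, 80.00).
horizontal leg: A = 80 × 28 = 2240.00, centroid at (68.00, 14.00).
gusset: A = ½·36·76 = 1368.00, centroid at (40.00, 53.33).
ΣA = 8088.00 cm²
ΣAx_c = (4480.00)(14.00) + (2240.00)(68.00) + (1368.00)(40.00) = 269760.00 cm³
ΣAy_c = (4480.00)(80.00) + (2240.00)(14.00) + (1368.00)(53.33) = 462720.00 cm³
x_c = 269760.00 / 8088.00 = 33.35 cm
y_c = 462720.00 / 8088.00 = 57.21 cm

x_c = 33.35 cm, y_c = 57.21 cm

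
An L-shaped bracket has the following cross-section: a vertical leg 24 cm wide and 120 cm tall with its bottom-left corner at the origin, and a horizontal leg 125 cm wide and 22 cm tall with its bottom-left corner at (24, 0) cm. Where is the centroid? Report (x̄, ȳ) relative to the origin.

x̄ = 48.39 cm, ȳ = 36.07 cm

vertical leg: A = 24 × 120 = 2880.00, centroid at (12.00, 60.00).
horizontal leg: A = 125 × 22 = 2750.00, centroid at (86.50, 11.00).
ΣA = 5630.00 cm², ΣAx̄ = 272435.00 cm³, ΣAȳ = 203050.00 cm³.
x̄ = 272435.00/5630.00 = 48.39 cm; ȳ = 203050.00/5630.00 = 36.07 cm.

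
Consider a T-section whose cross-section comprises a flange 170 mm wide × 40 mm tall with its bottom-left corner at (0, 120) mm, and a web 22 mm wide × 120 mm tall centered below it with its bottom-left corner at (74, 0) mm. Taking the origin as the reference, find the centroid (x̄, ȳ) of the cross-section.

x̄ = 85.00 mm, ȳ = 117.63 mm

Part | A | x̄ᵢ | ȳᵢ | A·x̄ᵢ | A·ȳᵢ
web | 2640.00 | 85.00 | 60.00 | 224400.00 | 158400.00
flange | 6800.00 | 85.00 | 140.00 | 578000.00 | 952000.00
Σ | 9440.00 |  |  | 802400.00 | 1110400.00
x̄ = 802400.00 / 9440.00 = 85.00 mm
ȳ = 1110400.00 / 9440.00 = 117.63 mm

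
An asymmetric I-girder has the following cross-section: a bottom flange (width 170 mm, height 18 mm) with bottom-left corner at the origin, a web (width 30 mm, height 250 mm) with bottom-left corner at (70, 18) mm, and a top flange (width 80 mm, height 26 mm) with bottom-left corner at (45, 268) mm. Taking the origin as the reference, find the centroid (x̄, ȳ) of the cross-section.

bottom flange: A = 170 × 18 = 3060.00, centroid at (85.00, 9.00).
web: A = 30 × 250 = 7500.00, centroid at (85.00, 143.00).
top flange: A = 80 × 26 = 2080.00, centroid at (85.00, 281.00).
ΣA = 12640.00 mm², ΣAx̄ = 1074400.00 mm³, ΣAȳ = 1684520.00 mm³.
x̄ = 1074400.00/12640.00 = 85.00 mm; ȳ = 1684520.00/12640.00 = 133.27 mm.

x̄ = 85.00 mm, ȳ = 133.27 mm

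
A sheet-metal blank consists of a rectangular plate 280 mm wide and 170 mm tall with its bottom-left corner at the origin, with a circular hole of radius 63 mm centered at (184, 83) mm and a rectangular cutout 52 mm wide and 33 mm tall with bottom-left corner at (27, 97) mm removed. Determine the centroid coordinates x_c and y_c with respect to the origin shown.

x_c = 128.05 mm, y_c = 84.28 mm

plate: A = 280 × 170 = 47600.00, centroid at (140.00, 85.00).
hole 1: A = −π·63² = -12468.98, centroid at (184.00, 83.00).
hole 2: A = −(52 × 33) = -1716.00, centroid at (53.00, 113.50).
ΣA = 33415.02 mm², ΣAx_c = 4278759.45 mm³, ΣAy_c = 2816308.56 mm³.
x_c = 4278759.45/33415.02 = 128.05 mm; y_c = 2816308.56/33415.02 = 84.28 mm.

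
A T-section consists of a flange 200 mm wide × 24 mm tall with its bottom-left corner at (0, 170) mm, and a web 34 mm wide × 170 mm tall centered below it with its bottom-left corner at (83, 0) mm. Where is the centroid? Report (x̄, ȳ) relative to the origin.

x̄ = 100.00 mm, ȳ = 129.01 mm

web: A = 34 × 170 = 5780.00, centroid at (100.00, 85.00).
flange: A = 200 × 24 = 4800.00, centroid at (100.00, 182.00).
ΣA = 10580.00 mm²
ΣAx̄ = (5780.00)(100.00) + (4800.00)(100.00) = 1058000.00 mm³
ΣAȳ = (5780.00)(85.00) + (4800.00)(182.00) = 1364900.00 mm³
x̄ = 1058000.00 / 10580.00 = 100.00 mm
ȳ = 1364900.00 / 10580.00 = 129.01 mm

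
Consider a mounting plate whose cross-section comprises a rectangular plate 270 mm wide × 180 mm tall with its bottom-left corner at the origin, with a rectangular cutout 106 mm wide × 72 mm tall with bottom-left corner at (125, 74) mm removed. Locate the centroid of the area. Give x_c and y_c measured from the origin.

x_c = 126.99 mm, y_c = 86.27 mm

plate: A = 270 × 180 = 48600.00, centroid at (135.00, 90.00).
hole: A = −(106 × 72) = -7632.00, centroid at (178.00, 110.00).
ΣA = 40968.00 mm²
ΣAx_c = (48600.00)(135.00) + (-7632.00)(178.00) = 5202504.00 mm³
ΣAy_c = (48600.00)(90.00) + (-7632.00)(110.00) = 3534480.00 mm³
x_c = 5202504.00 / 40968.00 = 126.99 mm
y_c = 3534480.00 / 40968.00 = 86.27 mm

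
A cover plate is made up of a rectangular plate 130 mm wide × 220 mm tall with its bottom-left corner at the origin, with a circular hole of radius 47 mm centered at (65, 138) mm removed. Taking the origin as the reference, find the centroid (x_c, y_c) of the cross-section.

plate: A = 130 × 220 = 28600.00, centroid at (65.00, 110.00).
hole: A = −π·47² = -6939.78, centroid at (65.00, 138.00).
ΣA = 21660.22 mm², ΣAx_c = 1407914.42 mm³, ΣAy_c = 2188310.61 mm³.
x_c = 1407914.42/21660.22 = 65.00 mm; y_c = 2188310.61/21660.22 = 101.03 mm.

x_c = 65.00 mm, y_c = 101.03 mm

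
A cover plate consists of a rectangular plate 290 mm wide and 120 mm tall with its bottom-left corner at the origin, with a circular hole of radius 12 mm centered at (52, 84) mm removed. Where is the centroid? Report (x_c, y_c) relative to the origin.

x_c = 146.22 mm, y_c = 59.68 mm

plate: A = 290 × 120 = 34800.00, centroid at (145.00, 60.00).
hole: A = −π·12² = -452.39, centroid at (52.00, 84.00).
ΣA = 34347.61 mm², ΣAx_c = 5022475.75 mm³, ΣAy_c = 2049999.30 mm³.
x_c = 5022475.75/34347.61 = 146.22 mm; y_c = 2049999.30/34347.61 = 59.68 mm.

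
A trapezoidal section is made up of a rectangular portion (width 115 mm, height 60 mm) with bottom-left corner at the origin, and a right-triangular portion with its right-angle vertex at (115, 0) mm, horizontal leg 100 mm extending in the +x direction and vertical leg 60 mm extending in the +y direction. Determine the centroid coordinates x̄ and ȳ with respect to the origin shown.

rectangular portion: A = 115 × 60 = 6900.00, centroid at (57.50, 30.00).
triangular portion: A = ½·100·60 = 3000.00, centroid at (148.33, 20.00).
ΣA = 9900.00 mm², ΣAx̄ = 841750.00 mm³, ΣAȳ = 267000.00 mm³.
x̄ = 841750.00/9900.00 = 85.03 mm; ȳ = 267000.00/9900.00 = 26.97 mm.

x̄ = 85.03 mm, ȳ = 26.97 mm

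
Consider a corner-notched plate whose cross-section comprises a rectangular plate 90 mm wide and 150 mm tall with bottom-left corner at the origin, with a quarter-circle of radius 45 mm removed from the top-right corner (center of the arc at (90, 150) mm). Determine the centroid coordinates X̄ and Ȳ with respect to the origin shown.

X̄ = 41.54 mm, Ȳ = 67.53 mm

plate: A = 90 × 150 = 13500.00, centroid at (45.00, 75.00).
removed quarter-circle: A = −¼π·45² = -1590.43, centroid at (70.90, 130.90).
ΣA = 11909.57 mm²
ΣAX̄ = (13500.00)(45.00) + (-1590.43)(70.90) = 494736.18 mm³
ΣAȲ = (13500.00)(75.00) + (-1590.43)(130.90) = 804310.31 mm³
X̄ = 494736.18 / 11909.57 = 41.54 mm
Ȳ = 804310.31 / 11909.57 = 67.53 mm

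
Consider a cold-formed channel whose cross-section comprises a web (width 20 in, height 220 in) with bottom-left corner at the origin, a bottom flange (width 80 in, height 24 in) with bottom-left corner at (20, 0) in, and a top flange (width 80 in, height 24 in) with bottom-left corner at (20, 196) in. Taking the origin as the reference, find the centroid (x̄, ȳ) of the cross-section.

web: A = 20 × 220 = 4400.00, centroid at (10.00, 110.00).
bottom flange: A = 80 × 24 = 1920.00, centroid at (60.00, 12.00).
top flange: A = 80 × 24 = 1920.00, centroid at (60.00, 208.00).
ΣA = 8240.00 in², ΣAx̄ = 274400.00 in³, ΣAȳ = 906400.00 in³.
x̄ = 274400.00/8240.00 = 33.30 in; ȳ = 906400.00/8240.00 = 110.00 in.

x̄ = 33.30 in, ȳ = 110.00 in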